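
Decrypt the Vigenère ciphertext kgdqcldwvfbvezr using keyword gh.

ezxjwexppyvoysl

Repeat the key across the ciphertext: ghghghghghghghg
k(10)−g(6): 4 → e
g(6)−h(7): -1≡25 → z
d(3)−g(6): -3≡23 → x
q(16)−h(7): 9 → j
c(2)−g(6): -4≡22 → w
l(11)−h(7): 4 → e
d(3)−g(6): -3≡23 → x
w(22)−h(7): 15 → p
v(21)−g(6): 15 → p
f(5)−h(7): -2≡24 → y
b(1)−g(6): -5≡21 → v
v(21)−h(7): 14 → o
e(4)−g(6): -2≡24 → y
z(25)−h(7): 18 → s
r(17)−g(6): 11 → l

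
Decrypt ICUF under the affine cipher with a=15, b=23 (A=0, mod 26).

ZJFE

The inverse of 15 mod 26 is 7, since 15·7=105≡1. Apply D(y)=7·(y−23) mod 26:
I(8): 7·(8−23)=-105≡25 → Z
C(2): 7·(2−23)=-147≡9 → J
U(20): 7·(20−23)=-21≡5 → F
F(5): 7·(5−23)=-126≡4 → E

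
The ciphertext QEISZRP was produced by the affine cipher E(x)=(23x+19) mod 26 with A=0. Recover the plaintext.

The inverse of 23 mod 26 is 17, since 23·17=391≡1. Apply D(y)=17·(y−19) mod 26:
Q(16): 17·(16−19)=-51≡1 → B
E(4): 17·(4−19)=-255≡5 → F
I(8): 17·(8−19)=-187≡21 → V
S(18): 17·(18−19)=-17≡9 → J
Z(25): 17·(25−19)=102≡24 → Y
R(17): 17·(17−19)=-34≡18 → S
P(15): 17·(15−19)=-68≡10 → K

BFVJYSK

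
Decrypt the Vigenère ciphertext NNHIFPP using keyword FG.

Repeat the key across the ciphertext: FGFGFGF
N(13)−F(5): 8 → I
N(13)−G(6): 7 → H
H(7)−F(5): 2 → C
I(8)−G(6): 2 → C
F(5)−F(5): 0 → A
P(15)−G(6): 9 → J
P(15)−F(5): 10 → K

IHCCAJK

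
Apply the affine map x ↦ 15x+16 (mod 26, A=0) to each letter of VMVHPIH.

V(21): 15·21+16=331≡19 → T
M(12): 15·12+16=196≡14 → O
V(21): 15·21+16=331≡19 → T
H(7): 15·7+16=121≡17 → R
P(15): 15·15+16=241≡7 → H
I(8): 15·8+16=136≡6 → G
H(7): 15·7+16=121≡17 → R

TOTRHGR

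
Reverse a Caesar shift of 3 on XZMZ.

UWJW

X(23): 23−3=20 → U
Z(25): 25−3=22 → W
M(12): 12−3=9 → J
Z(25): 25−3=22 → W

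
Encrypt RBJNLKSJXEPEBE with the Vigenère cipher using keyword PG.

GHYTAQHPMKEKQK

Repeat the key across the message: PGPGPGPGPGPGPG
R(17)+P(15): 32≡6 → G
B(1)+G(6): 7 → H
J(9)+P(15): 24 → Y
N(13)+G(6): 19 → T
L(11)+P(15): 26≡0 → A
K(10)+G(6): 16 → Q
S(18)+P(15): 33≡7 → H
J(9)+G(6): 15 → P
X(23)+P(15): 38≡12 → M
E(4)+G(6): 10 → K
P(15)+P(15): 30≡4 → E
E(4)+G(6): 10 → K
B(1)+P(15): 16 → Q
E(4)+G(6): 10 → K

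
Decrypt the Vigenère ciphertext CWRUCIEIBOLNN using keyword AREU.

CFNACRAOBXHTN

Repeat the key across the ciphertext: AREUAREUAREUA
C(2)−A(0): 2 → C
W(22)−R(17): 5 → F
R(17)−E(4): 13 → N
U(20)−U(20): 0 → A
C(2)−A(0): 2 → C
I(8)−R(17): -9≡17 → R
E(4)−E(4): 0 → A
I(8)−U(20): -12≡14 → O
B(1)−A(0): 1 → B
O(14)−R(17): -3≡23 → X
L(11)−E(4): 7 → H
N(13)−U(20): -7≡19 → T
N(13)−A(0): 13 → N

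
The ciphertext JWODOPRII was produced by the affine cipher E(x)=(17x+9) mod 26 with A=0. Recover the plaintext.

ANLSLICDD

The inverse of 17 mod 26 is 23, since 17·23=391≡1. Apply D(y)=23·(y−9) mod 26:
J(9): 23·(9−9)=0 → A
W(22): 23·(22−9)=299≡13 → N
O(14): 23·(14−9)=115≡11 → L
D(3): 23·(3−9)=-138≡18 → S
O(14): 23·(14−9)=115≡11 → L
P(15): 23·(15−9)=138≡8 → I
R(17): 23·(17−9)=184≡2 → C
I(8): 23·(8−9)=-23≡3 → D
I(8): 23·(8−9)=-23≡3 → D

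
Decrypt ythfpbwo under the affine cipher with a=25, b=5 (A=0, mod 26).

The inverse of 25 mod 26 is 25, since 25·25=625≡1. Apply D(y)=25·(y−5) mod 26:
y(24): 25·(24−5)=475≡7 → h
t(19): 25·(19−5)=350≡12 → m
h(7): 25·(7−5)=50≡24 → y
f(5): 25·(5−5)=0 → a
p(15): 25·(15−5)=250≡16 → q
b(1): 25·(1−5)=-100≡4 → e
w(22): 25·(22−5)=425≡9 → j
o(14): 25·(14−5)=225≡17 → r

hmyaqejr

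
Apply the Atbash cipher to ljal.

oqzo

l(11) → o(14)
j(9) → q(16)
a(0) → z(25)
l(11) → o(14)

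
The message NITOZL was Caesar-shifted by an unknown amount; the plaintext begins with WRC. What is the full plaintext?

WRCXIU

From the crib: N(13)−W(22)=-9≡17, so the shift is 17.
Subtract 17 from each ciphertext letter:
N(13): 13−17=-4≡22 → W
I(8): 8−17=-9≡17 → R
T(19): 19−17=2 → C
O(14): 14−17=-3≡23 → X
Z(25): 25−17=8 → I
L(11): 11−17=-6≡20 → U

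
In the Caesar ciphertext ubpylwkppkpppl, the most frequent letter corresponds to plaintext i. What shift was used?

7

The most frequent ciphertext letter is p (appears 6 times).
p is position 15; i is position 8.
Shift = 7.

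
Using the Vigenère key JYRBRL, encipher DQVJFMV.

MOMKWXE

Repeat the key across the message: JYRBRLJ
D(3)+J(9): 12 → M
Q(16)+Y(24): 40≡14 → O
V(21)+R(17): 38≡12 → M
J(9)+B(1): 10 → K
F(5)+R(17): 22 → W
M(12)+L(11): 23 → X
V(21)+J(9): 30≡4 → E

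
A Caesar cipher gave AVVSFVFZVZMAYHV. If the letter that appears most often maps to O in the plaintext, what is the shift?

The most frequent ciphertext letter is V (appears 5 times).
V is position 21; O is position 14.
Shift = 7.

7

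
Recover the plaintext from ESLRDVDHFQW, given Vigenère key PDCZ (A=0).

PPJSOSBIQNU

Repeat the key across the ciphertext: PDCZPDCZPDC
E(4)−P(15): -11≡15 → P
S(18)−D(3): 15 → P
L(11)−C(2): 9 → J
R(17)−Z(25): -8≡18 → S
D(3)−P(15): -12≡14 → O
V(21)−D(3): 18 → S
D(3)−C(2): 1 → B
H(7)−Z(25): -18≡8 → I
F(5)−P(15): -10≡16 → Q
Q(16)−D(3): 13 → N
W(22)−C(2): 20 → U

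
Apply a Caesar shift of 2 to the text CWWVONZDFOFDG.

EYYXQPBFHQHFI

C(2): 2+2=4 → E
W(22): 22+2=24 → Y
W(22): 22+2=24 → Y
V(21): 21+2=23 → X
O(14): 14+2=16 → Q
N(13): 13+2=15 → P
Z(25): 25+2=27≡1 → B
D(3): 3+2=5 → F
F(5): 5+2=7 → H
O(14): 14+2=16 → Q
F(5): 5+2=7 → H
D(3): 3+2=5 → F
G(6): 6+2=8 → I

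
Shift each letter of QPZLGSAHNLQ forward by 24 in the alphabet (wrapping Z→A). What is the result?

Q(16): 16+24=40≡14 → O
P(15): 15+24=39≡13 → N
Z(25): 25+24=49≡23 → X
L(11): 11+24=35≡9 → J
G(6): 6+24=30≡4 → E
S(18): 18+24=42≡16 → Q
A(0): 0+24=24 → Y
H(7): 7+24=31≡5 → F
N(13): 13+24=37≡11 → L
L(11): 11+24=35≡9 → J
Q(16): 16+24=40≡14 → O

ONXJEQYFLJO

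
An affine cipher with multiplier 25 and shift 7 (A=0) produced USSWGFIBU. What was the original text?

The inverse of 25 mod 26 is 25, since 25·25=625≡1. Apply D(y)=25·(y−7) mod 26:
U(20): 25·(20−7)=325≡13 → N
S(18): 25·(18−7)=275≡15 → P
S(18): 25·(18−7)=275≡15 → P
W(22): 25·(22−7)=375≡11 → L
G(6): 25·(6−7)=-25≡1 → B
F(5): 25·(5−7)=-50≡2 → C
I(8): 25·(8−7)=25 → Z
B(1): 25·(1−7)=-150≡6 → G
U(20): 25·(20−7)=325≡13 → N

NPPLBCZGN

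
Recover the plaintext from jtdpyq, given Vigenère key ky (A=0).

Repeat the key across the ciphertext: kykyky
j(9)−k(10): -1≡25 → z
t(19)−y(24): -5≡21 → v
d(3)−k(10): -7≡19 → t
p(15)−y(24): -9≡17 → r
y(24)−k(10): 14 → o
q(16)−y(24): -8≡18 → s

zvtros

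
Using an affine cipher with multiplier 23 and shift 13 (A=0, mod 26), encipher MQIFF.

DRPYY

M(12): 23·12+13=289≡3 → D
Q(16): 23·16+13=381≡17 → R
I(8): 23·8+13=197≡15 → P
F(5): 23·5+13=128≡24 → Y
F(5): 23·5+13=128≡24 → Y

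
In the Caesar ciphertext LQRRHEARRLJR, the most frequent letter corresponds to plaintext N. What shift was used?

The most frequent ciphertext letter is R (appears 5 times).
R is position 17; N is position 13.
Shift = 4.

4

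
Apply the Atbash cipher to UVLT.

U(20) → F(5)
V(21) → E(4)
L(11) → O(14)
T(19) → G(6)

FEOG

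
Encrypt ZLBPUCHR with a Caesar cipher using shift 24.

Z(25): 25+24=49≡23 → X
L(11): 11+24=35≡9 → J
B(1): 1+24=25 → Z
P(15): 15+24=39≡13 → N
U(20): 20+24=44≡18 → S
C(2): 2+24=26≡0 → A
H(7): 7+24=31≡5 → F
R(17): 17+24=41≡15 → P

XJZNSAFP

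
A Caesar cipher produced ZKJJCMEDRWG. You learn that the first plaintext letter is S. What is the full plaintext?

From the crib: Z(25)−S(18)=7, so the shift is 7.
Subtract 7 from each ciphertext letter:
Z(25): 25−7=18 → S
K(10): 10−7=3 → D
J(9): 9−7=2 → C
J(9): 9−7=2 → C
C(2): 2−7=-5≡21 → V
M(12): 12−7=5 → F
E(4): 4−7=-3≡23 → X
D(3): 3−7=-4≡22 → W
R(17): 17−7=10 → K
W(22): 22−7=15 → P
G(6): 6−7=-1≡25 → Z

SDCCVFXWKPZ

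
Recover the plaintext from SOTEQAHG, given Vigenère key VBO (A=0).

Repeat the key across the ciphertext: VBOVBOVB
S(18)−V(21): -3≡23 → X
O(14)−B(1): 13 → N
T(19)−O(14): 5 → F
E(4)−V(21): -17≡9 → J
Q(16)−B(1): 15 → P
A(0)−O(14): -14≡12 → M
H(7)−V(21): -14≡12 → M
G(6)−B(1): 5 → F

XNFJPMMF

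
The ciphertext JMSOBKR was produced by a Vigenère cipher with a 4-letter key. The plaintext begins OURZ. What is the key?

VSBP

Subtract each crib letter from the matching ciphertext letter (mod 26):
J(9)−O(14)=-5≡21 → V
M(12)−U(20)=-8≡18 → S
S(18)−R(17)=1 → B
O(14)−Z(25)=-11≡15 → P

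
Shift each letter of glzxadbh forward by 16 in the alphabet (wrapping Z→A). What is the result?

wbpnqtrx

g(6): 6+16=22 → w
l(11): 11+16=27≡1 → b
z(25): 25+16=41≡15 → p
x(23): 23+16=39≡13 → n
a(0): 0+16=16 → q
d(3): 3+16=19 → t
b(1): 1+16=17 → r
h(7): 7+16=23 → x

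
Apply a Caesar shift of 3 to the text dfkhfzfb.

ginkicie

d(3): 3+3=6 → g
f(5): 5+3=8 → i
k(10): 10+3=13 → n
h(7): 7+3=10 → k
f(5): 5+3=8 → i
z(25): 25+3=28≡2 → c
f(5): 5+3=8 → i
b(1): 1+3=4 → e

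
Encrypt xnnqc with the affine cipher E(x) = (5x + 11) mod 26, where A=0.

x(23): 5·23+11=126≡22 → w
n(13): 5·13+11=76≡24 → y
n(13): 5·13+11=76≡24 → y
q(16): 5·16+11=91≡13 → n
c(2): 5·2+11=21 → v

wyynv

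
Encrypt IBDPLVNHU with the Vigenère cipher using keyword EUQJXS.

Repeat the key across the message: EUQJXSEUQ
I(8)+E(4): 12 → M
B(1)+U(20): 21 → V
D(3)+Q(16): 19 → T
P(15)+J(9): 24 → Y
L(11)+X(23): 34≡8 → I
V(21)+S(18): 39≡13 → N
N(13)+E(4): 17 → R
H(7)+U(20): 27≡1 → B
U(20)+Q(16): 36≡10 → K

MVTYINRBK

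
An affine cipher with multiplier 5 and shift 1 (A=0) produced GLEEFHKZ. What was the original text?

The inverse of 5 mod 26 is 21, since 5·21=105≡1. Apply D(y)=21·(y−1) mod 26:
G(6): 21·(6−1)=105≡1 → B
L(11): 21·(11−1)=210≡2 → C
E(4): 21·(4−1)=63≡11 → L
E(4): 21·(4−1)=63≡11 → L
F(5): 21·(5−1)=84≡6 → G
H(7): 21·(7−1)=126≡22 → W
K(10): 21·(10−1)=189≡7 → H
Z(25): 21·(25−1)=504≡10 → K

BCLLGWHK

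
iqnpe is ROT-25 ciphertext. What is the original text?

jroqf

i(8): 8−25=-17≡9 → j
q(16): 16−25=-9≡17 → r
n(13): 13−25=-12≡14 → o
p(15): 15−25=-10≡16 → q
e(4): 4−25=-21≡5 → f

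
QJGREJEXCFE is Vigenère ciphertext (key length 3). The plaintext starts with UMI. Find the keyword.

Subtract each crib letter from the matching ciphertext letter (mod 26):
Q(16)−U(20)=-4≡22 → W
J(9)−M(12)=-3≡23 → X
G(6)−I(8)=-2≡24 → Y

WXY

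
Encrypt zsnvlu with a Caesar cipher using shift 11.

z(25): 25+11=36≡10 → k
s(18): 18+11=29≡3 → d
n(13): 13+11=24 → y
v(21): 21+11=32≡6 → g
l(11): 11+11=22 → w
u(20): 20+11=31≡5 → f

kdygwf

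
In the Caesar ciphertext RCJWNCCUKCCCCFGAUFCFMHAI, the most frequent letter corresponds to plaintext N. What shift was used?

The most frequent ciphertext letter is C (appears 8 times).
C is position 2; N is position 13.
Shift = -11≡15.

15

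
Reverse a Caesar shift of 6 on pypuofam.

p(15): 15−6=9 → j
y(24): 24−6=18 → s
p(15): 15−6=9 → j
u(20): 20−6=14 → o
o(14): 14−6=8 → i
f(5): 5−6=-1≡25 → z
a(0): 0−6=-6≡20 → u
m(12): 12−6=6 → g

jsjoizug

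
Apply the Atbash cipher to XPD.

CKW

X(23) → C(2)
P(15) → K(10)
D(3) → W(22)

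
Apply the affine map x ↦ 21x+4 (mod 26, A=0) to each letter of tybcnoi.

t(19): 21·19+4=403≡13 → n
y(24): 21·24+4=508≡14 → o
b(1): 21·1+4=25 → z
c(2): 21·2+4=46≡20 → u
n(13): 21·13+4=277≡17 → r
o(14): 21·14+4=298≡12 → m
i(8): 21·8+4=172≡16 → q

nozurmq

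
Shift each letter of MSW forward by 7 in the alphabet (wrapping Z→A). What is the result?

M(12): 12+7=19 → T
S(18): 18+7=25 → Z
W(22): 22+7=29≡3 → D

TZD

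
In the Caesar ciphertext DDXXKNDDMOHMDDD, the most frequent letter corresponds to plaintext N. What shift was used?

The most frequent ciphertext letter is D (appears 7 times).
D is position 3; N is position 13.
Shift = -10≡16.

16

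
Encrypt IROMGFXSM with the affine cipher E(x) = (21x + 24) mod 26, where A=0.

I(8): 21·8+24=192≡10 → K
R(17): 21·17+24=381≡17 → R
O(14): 21·14+24=318≡6 → G
M(12): 21·12+24=276≡16 → Q
G(6): 21·6+24=150≡20 → U
F(5): 21·5+24=129≡25 → Z
X(23): 21·23+24=507≡13 → N
S(18): 21·18+24=402≡12 → M
M(12): 21·12+24=276≡16 → Q

KRGQUZNMQ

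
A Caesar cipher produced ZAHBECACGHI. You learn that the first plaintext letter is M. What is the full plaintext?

From the crib: Z(25)−M(12)=13, so the shift is 13.
Subtract 13 from each ciphertext letter:
Z(25): 25−13=12 → M
A(0): 0−13=-13≡13 → N
H(7): 7−13=-6≡20 → U
B(1): 1−13=-12≡14 → O
E(4): 4−13=-9≡17 → R
C(2): 2−13=-11≡15 → P
A(0): 0−13=-13≡13 → N
C(2): 2−13=-11≡15 → P
G(6): 6−13=-7≡19 → T
H(7): 7−13=-6≡20 → U
I(8): 8−13=-5≡21 → V

MNUORPNPTUV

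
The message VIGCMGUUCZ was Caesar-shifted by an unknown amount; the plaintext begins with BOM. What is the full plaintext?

From the crib: V(21)−B(1)=20, so the shift is 20.
Subtract 20 from each ciphertext letter:
V(21): 21−20=1 → B
I(8): 8−20=-12≡14 → O
G(6): 6−20=-14≡12 → M
C(2): 2−20=-18≡8 → I
M(12): 12−20=-8≡18 → S
G(6): 6−20=-14≡12 → M
U(20): 20−20=0 → A
U(20): 20−20=0 → A
C(2): 2−20=-18≡8 → I
Z(25): 25−20=5 → F

BOMISMAAIF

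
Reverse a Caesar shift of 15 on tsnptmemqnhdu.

t(19): 19−15=4 → e
s(18): 18−15=3 → d
n(13): 13−15=-2≡24 → y
p(15): 15−15=0 → a
t(19): 19−15=4 → e
m(12): 12−15=-3≡23 → x
e(4): 4−15=-11≡15 → p
m(12): 12−15=-3≡23 → x
q(16): 16−15=1 → b
n(13): 13−15=-2≡24 → y
h(7): 7−15=-8≡18 → s
d(3): 3−15=-12≡14 → o
u(20): 20−15=5 → f

edyaexpxbysof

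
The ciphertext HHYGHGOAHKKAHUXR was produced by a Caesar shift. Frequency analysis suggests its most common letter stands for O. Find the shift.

19

The most frequent ciphertext letter is H (appears 5 times).
H is position 7; O is position 14.
Shift = -7≡19.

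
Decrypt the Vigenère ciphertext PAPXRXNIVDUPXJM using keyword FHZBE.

Repeat the key across the ciphertext: FHZBEFHZBEFHZBE
P(15)−F(5): 10 → K
A(0)−H(7): -7≡19 → T
P(15)−Z(25): -10≡16 → Q
X(23)−B(1): 22 → W
R(17)−E(4): 13 → N
X(23)−F(5): 18 → S
N(13)−H(7): 6 → G
I(8)−Z(25): -17≡9 → J
V(21)−B(1): 20 → U
D(3)−E(4): -1≡25 → Z
U(20)−F(5): 15 → P
P(15)−H(7): 8 → I
X(23)−Z(25): -2≡24 → Y
J(9)−B(1): 8 → I
M(12)−E(4): 8 → I

KTQWNSGJUZPIYII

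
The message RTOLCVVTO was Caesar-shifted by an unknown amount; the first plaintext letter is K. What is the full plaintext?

From the crib: R(17)−K(10)=7, so the shift is 7.
Subtract 7 from each ciphertext letter:
R(17): 17−7=10 → K
T(19): 19−7=12 → M
O(14): 14−7=7 → H
L(11): 11−7=4 → E
C(2): 2−7=-5≡21 → V
V(21): 21−7=14 → O
V(21): 21−7=14 → O
T(19): 19−7=12 → M
O(14): 14−7=7 → H

KMHEVOOMH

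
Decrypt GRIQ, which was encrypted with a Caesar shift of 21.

G(6): 6−21=-15≡11 → L
R(17): 17−21=-4≡22 → W
I(8): 8−21=-13≡13 → N
Q(16): 16−21=-5≡21 → V

LWNV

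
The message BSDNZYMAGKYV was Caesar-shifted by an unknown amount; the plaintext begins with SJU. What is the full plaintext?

From the crib: B(1)−S(18)=-17≡9, so the shift is 9.
Subtract 9 from each ciphertext letter:
B(1): 1−9=-8≡18 → S
S(18): 18−9=9 → J
D(3): 3−9=-6≡20 → U
N(13): 13−9=4 → E
Z(25): 25−9=16 → Q
Y(24): 24−9=15 → P
M(12): 12−9=3 → D
A(0): 0−9=-9≡17 → R
G(6): 6−9=-3≡23 → X
K(10): 10−9=1 → B
Y(24): 24−9=15 → P
V(21): 21−9=12 → M

SJUEQPDRXBPM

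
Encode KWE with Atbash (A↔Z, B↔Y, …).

PDV

K(10) → P(15)
W(22) → D(3)
E(4) → V(21)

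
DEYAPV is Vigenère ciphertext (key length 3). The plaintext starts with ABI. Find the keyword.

DDQ

Subtract each crib letter from the matching ciphertext letter (mod 26):
D(3)−A(0)=3 → D
E(4)−B(1)=3 → D
Y(24)−I(8)=16 → Q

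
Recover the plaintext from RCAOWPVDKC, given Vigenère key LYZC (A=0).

GEBMLRWBZE

Repeat the key across the ciphertext: LYZCLYZCLY
R(17)−L(11): 6 → G
C(2)−Y(24): -22≡4 → E
A(0)−Z(25): -25≡1 → B
O(14)−C(2): 12 → M
W(22)−L(11): 11 → L
P(15)−Y(24): -9≡17 → R
V(21)−Z(25): -4≡22 → W
D(3)−C(2): 1 → B
K(10)−L(11): -1≡25 → Z
C(2)−Y(24): -22≡4 → E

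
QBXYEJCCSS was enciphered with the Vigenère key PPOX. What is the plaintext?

Repeat the key across the ciphertext: PPOXPPOXPP
Q(16)−P(15): 1 → B
B(1)−P(15): -14≡12 → M
X(23)−O(14): 9 → J
Y(24)−X(23): 1 → B
E(4)−P(15): -11≡15 → P
J(9)−P(15): -6≡20 → U
C(2)−O(14): -12≡14 → O
C(2)−X(23): -21≡5 → F
S(18)−P(15): 3 → D
S(18)−P(15): 3 → D

BMJBPUOFDD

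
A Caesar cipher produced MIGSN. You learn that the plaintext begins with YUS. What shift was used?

From the crib: M(12)−Y(24)=-12≡14, so the shift is 14.

14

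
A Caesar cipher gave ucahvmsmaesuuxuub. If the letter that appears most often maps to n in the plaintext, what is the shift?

7

The most frequent ciphertext letter is u (appears 5 times).
u is position 20; n is position 13.
Shift = 7.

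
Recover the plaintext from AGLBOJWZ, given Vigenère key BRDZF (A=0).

Repeat the key across the ciphertext: BRDZFBRD
A(0)−B(1): -1≡25 → Z
G(6)−R(17): -11≡15 → P
L(11)−D(3): 8 → I
B(1)−Z(25): -24≡2 → C
O(14)−F(5): 9 → J
J(9)−B(1): 8 → I
W(22)−R(17): 5 → F
Z(25)−D(3): 22 → W

ZPICJIFW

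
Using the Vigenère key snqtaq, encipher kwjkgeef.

Repeat the key across the message: snqtaqsn
k(10)+s(18): 28≡2 → c
w(22)+n(13): 35≡9 → j
j(9)+q(16): 25 → z
k(10)+t(19): 29≡3 → d
g(6)+a(0): 6 → g
e(4)+q(16): 20 → u
e(4)+s(18): 22 → w
f(5)+n(13): 18 → s

cjzdguws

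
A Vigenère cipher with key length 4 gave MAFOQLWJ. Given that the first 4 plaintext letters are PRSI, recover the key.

Subtract each crib letter from the matching ciphertext letter (mod 26):
M(12)−P(15)=-3≡23 → X
A(0)−R(17)=-17≡9 → J
F(5)−S(18)=-13≡13 → N
O(14)−I(8)=6 → G

XJNG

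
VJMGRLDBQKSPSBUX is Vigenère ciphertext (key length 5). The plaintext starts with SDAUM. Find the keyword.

DGMMF

Subtract each crib letter from the matching ciphertext letter (mod 26):
V(21)−S(18)=3 → D
J(9)−D(3)=6 → G
M(12)−A(0)=12 → M
G(6)−U(20)=-14≡12 → M
R(17)−M(12)=5 → F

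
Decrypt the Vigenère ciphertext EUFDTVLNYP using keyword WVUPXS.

IZLOWDPSEA

Repeat the key across the ciphertext: WVUPXSWVUP
E(4)−W(22): -18≡8 → I
U(20)−V(21): -1≡25 → Z
F(5)−U(20): -15≡11 → L
D(3)−P(15): -12≡14 → O
T(19)−X(23): -4≡22 → W
V(21)−S(18): 3 → D
L(11)−W(22): -11≡15 → P
N(13)−V(21): -8≡18 → S
Y(24)−U(20): 4 → E
P(15)−P(15): 0 → A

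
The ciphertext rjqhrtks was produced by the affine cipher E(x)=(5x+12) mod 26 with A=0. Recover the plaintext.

bpgzbrkw

The inverse of 5 mod 26 is 21, since 5·21=105≡1. Apply D(y)=21·(y−12) mod 26:
r(17): 21·(17−12)=105≡1 → b
j(9): 21·(9−12)=-63≡15 → p
q(16): 21·(16−12)=84≡6 → g
h(7): 21·(7−12)=-105≡25 → z
r(17): 21·(17−12)=105≡1 → b
t(19): 21·(19−12)=147≡17 → r
k(10): 21·(10−12)=-42≡10 → k
s(18): 21·(18−12)=126≡22 → w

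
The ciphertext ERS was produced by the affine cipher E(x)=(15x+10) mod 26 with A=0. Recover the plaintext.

The inverse of 15 mod 26 is 7, since 15·7=105≡1. Apply D(y)=7·(y−10) mod 26:
E(4): 7·(4−10)=-42≡10 → K
R(17): 7·(17−10)=49≡23 → X
S(18): 7·(18−10)=56≡4 → E

KXE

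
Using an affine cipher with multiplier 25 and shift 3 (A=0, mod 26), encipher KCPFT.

K(10): 25·10+3=253≡19 → T
C(2): 25·2+3=53≡1 → B
P(15): 25·15+3=378≡14 → O
F(5): 25·5+3=128≡24 → Y
T(19): 25·19+3=478≡10 → K

TBOYK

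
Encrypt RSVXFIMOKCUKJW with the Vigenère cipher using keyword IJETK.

Repeat the key across the message: IJETKIJETKIJET
R(17)+I(8): 25 → Z
S(18)+J(9): 27≡1 → B
V(21)+E(4): 25 → Z
X(23)+T(19): 42≡16 → Q
F(5)+K(10): 15 → P
I(8)+I(8): 16 → Q
M(12)+J(9): 21 → V
O(14)+E(4): 18 → S
K(10)+T(19): 29≡3 → D
C(2)+K(10): 12 → M
U(20)+I(8): 28≡2 → C
K(10)+J(9): 19 → T
J(9)+E(4): 13 → N
W(22)+T(19): 41≡15 → P

ZBZQPQVSDMCTNP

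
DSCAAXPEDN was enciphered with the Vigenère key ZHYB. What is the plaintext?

ELEZBQRDEG

Repeat the key across the ciphertext: ZHYBZHYBZH
D(3)−Z(25): -22≡4 → E
S(18)−H(7): 11 → L
C(2)−Y(24): -22≡4 → E
A(0)−B(1): -1≡25 → Z
A(0)−Z(25): -25≡1 → B
X(23)−H(7): 16 → Q
P(15)−Y(24): -9≡17 → R
E(4)−B(1): 3 → D
D(3)−Z(25): -22≡4 → E
N(13)−H(7): 6 → G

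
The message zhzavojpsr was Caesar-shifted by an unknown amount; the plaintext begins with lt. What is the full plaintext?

From the crib: z(25)−l(11)=14, so the shift is 14.
Subtract 14 from each ciphertext letter:
z(25): 25−14=11 → l
h(7): 7−14=-7≡19 → t
z(25): 25−14=11 → l
a(0): 0−14=-14≡12 → m
v(21): 21−14=7 → h
o(14): 14−14=0 → a
j(9): 9−14=-5≡21 → v
p(15): 15−14=1 → b
s(18): 18−14=4 → e
r(17): 17−14=3 → d

ltlmhavbed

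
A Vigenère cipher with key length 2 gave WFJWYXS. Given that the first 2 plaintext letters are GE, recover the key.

Subtract each crib letter from the matching ciphertext letter (mod 26):
W(22)−G(6)=16 → Q
F(5)−E(4)=1 → B

QB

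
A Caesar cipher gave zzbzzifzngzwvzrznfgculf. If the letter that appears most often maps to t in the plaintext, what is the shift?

6

The most frequent ciphertext letter is z (appears 8 times).
z is position 25; t is position 19.
Shift = 6.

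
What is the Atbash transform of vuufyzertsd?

v(21) → e(4)
u(20) → f(5)
u(20) → f(5)
f(5) → u(20)
y(24) → b(1)
z(25) → a(0)
e(4) → v(21)
r(17) → i(8)
t(19) → g(6)
s(18) → h(7)
d(3) → w(22)

effubavighw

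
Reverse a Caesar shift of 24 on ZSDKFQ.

Z(25): 25−24=1 → B
S(18): 18−24=-6≡20 → U
D(3): 3−24=-21≡5 → F
K(10): 10−24=-14≡12 → M
F(5): 5−24=-19≡7 → H
Q(16): 16−24=-8≡18 → S

BUFMHS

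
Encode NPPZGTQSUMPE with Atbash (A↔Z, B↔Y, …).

MKKATGJHFNKV

N(13) → M(12)
P(15) → K(10)
P(15) → K(10)
Z(25) → A(0)
G(6) → T(19)
T(19) → G(6)
Q(16) → J(9)
S(18) → H(7)
U(20) → F(5)
M(12) → N(13)
P(15) → K(10)
E(4) → V(21)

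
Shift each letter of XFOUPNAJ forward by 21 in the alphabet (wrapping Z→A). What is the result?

X(23): 23+21=44≡18 → S
F(5): 5+21=26≡0 → A
O(14): 14+21=35≡9 → J
U(20): 20+21=41≡15 → P
P(15): 15+21=36≡10 → K
N(13): 13+21=34≡8 → I
A(0): 0+21=21 → V
J(9): 9+21=30≡4 → E

SAJPKIVE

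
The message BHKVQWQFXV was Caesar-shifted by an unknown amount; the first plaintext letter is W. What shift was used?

5

From the crib: B(1)−W(22)=-21≡5, so the shift is 5.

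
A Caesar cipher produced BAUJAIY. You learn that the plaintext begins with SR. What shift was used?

9

From the crib: B(1)−S(18)=-17≡9, so the shift is 9.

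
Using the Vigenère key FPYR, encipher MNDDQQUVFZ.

Repeat the key across the message: FPYRFPYRFP
M(12)+F(5): 17 → R
N(13)+P(15): 28≡2 → C
D(3)+Y(24): 27≡1 → B
D(3)+R(17): 20 → U
Q(16)+F(5): 21 → V
Q(16)+P(15): 31≡5 → F
U(20)+Y(24): 44≡18 → S
V(21)+R(17): 38≡12 → M
F(5)+F(5): 10 → K
Z(25)+P(15): 40≡14 → O

RCBUVFSMKO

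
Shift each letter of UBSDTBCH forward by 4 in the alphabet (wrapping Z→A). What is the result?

U(20): 20+4=24 → Y
B(1): 1+4=5 → F
S(18): 18+4=22 → W
D(3): 3+4=7 → H
T(19): 19+4=23 → X
B(1): 1+4=5 → F
C(2): 2+4=6 → G
H(7): 7+4=11 → L

YFWHXFGL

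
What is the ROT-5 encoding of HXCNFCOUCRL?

H(7): 7+5=12 → M
X(23): 23+5=28≡2 → C
C(2): 2+5=7 → H
N(13): 13+5=18 → S
F(5): 5+5=10 → K
C(2): 2+5=7 → H
O(14): 14+5=19 → T
U(20): 20+5=25 → Z
C(2): 2+5=7 → H
R(17): 17+5=22 → W
L(11): 11+5=16 → Q

MCHSKHTZHWQ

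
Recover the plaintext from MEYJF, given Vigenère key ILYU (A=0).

Repeat the key across the ciphertext: ILYUI
M(12)−I(8): 4 → E
E(4)−L(11): -7≡19 → T
Y(24)−Y(24): 0 → A
J(9)−U(20): -11≡15 → P
F(5)−I(8): -3≡23 → X

ETAPX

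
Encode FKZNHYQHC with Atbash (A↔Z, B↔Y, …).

F(5) → U(20)
K(10) → P(15)
Z(25) → A(0)
N(13) → M(12)
H(7) → S(18)
Y(24) → B(1)
Q(16) → J(9)
H(7) → S(18)
C(2) → X(23)

UPAMSBJSX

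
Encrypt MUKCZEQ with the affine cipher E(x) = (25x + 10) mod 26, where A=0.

M(12): 25·12+10=310≡24 → Y
U(20): 25·20+10=510≡16 → Q
K(10): 25·10+10=260≡0 → A
C(2): 25·2+10=60≡8 → I
Z(25): 25·25+10=635≡11 → L
E(4): 25·4+10=110≡6 → G
Q(16): 25·16+10=410≡20 → U

YQAILGU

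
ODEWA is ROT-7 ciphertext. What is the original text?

HWXPT

O(14): 14−7=7 → H
D(3): 3−7=-4≡22 → W
E(4): 4−7=-3≡23 → X
W(22): 22−7=15 → P
A(0): 0−7=-7≡19 → T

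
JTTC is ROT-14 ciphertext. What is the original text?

J(9): 9−14=-5≡21 → V
T(19): 19−14=5 → F
T(19): 19−14=5 → F
C(2): 2−14=-12≡14 → O

VFFO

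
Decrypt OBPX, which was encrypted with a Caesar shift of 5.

JWKS

O(14): 14−5=9 → J
B(1): 1−5=-4≡22 → W
P(15): 15−5=10 → K
X(23): 23−5=18 → S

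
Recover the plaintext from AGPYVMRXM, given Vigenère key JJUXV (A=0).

Repeat the key across the ciphertext: JJUXVJJUX
A(0)−J(9): -9≡17 → R
G(6)−J(9): -3≡23 → X
P(15)−U(20): -5≡21 → V
Y(24)−X(23): 1 → B
V(21)−V(21): 0 → A
M(12)−J(9): 3 → D
R(17)−J(9): 8 → I
X(23)−U(20): 3 → D
M(12)−X(23): -11≡15 → P

RXVBADIDP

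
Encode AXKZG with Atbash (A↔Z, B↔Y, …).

ZCPAT

A(0) → Z(25)
X(23) → C(2)
K(10) → P(15)
Z(25) → A(0)
G(6) → T(19)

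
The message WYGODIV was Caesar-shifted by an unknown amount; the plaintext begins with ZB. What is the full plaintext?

From the crib: W(22)−Z(25)=-3≡23, so the shift is 23.
Subtract 23 from each ciphertext letter:
W(22): 22−23=-1≡25 → Z
Y(24): 24−23=1 → B
G(6): 6−23=-17≡9 → J
O(14): 14−23=-9≡17 → R
D(3): 3−23=-20≡6 → G
I(8): 8−23=-15≡11 → L
V(21): 21−23=-2≡24 → Y

ZBJRGLY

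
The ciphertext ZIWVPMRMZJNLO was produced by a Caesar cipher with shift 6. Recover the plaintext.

TCQPJGLGTDHFI

Z(25): 25−6=19 → T
I(8): 8−6=2 → C
W(22): 22−6=16 → Q
V(21): 21−6=15 → P
P(15): 15−6=9 → J
M(12): 12−6=6 → G
R(17): 17−6=11 → L
M(12): 12−6=6 → G
Z(25): 25−6=19 → T
J(9): 9−6=3 → D
N(13): 13−6=7 → H
L(11): 11−6=5 → F
O(14): 14−6=8 → I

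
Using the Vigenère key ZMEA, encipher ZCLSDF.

YOPSCR

Repeat the key across the message: ZMEAZM
Z(25)+Z(25): 50≡24 → Y
C(2)+M(12): 14 → O
L(11)+E(4): 15 → P
S(18)+A(0): 18 → S
D(3)+Z(25): 28≡2 → C
F(5)+M(12): 17 → R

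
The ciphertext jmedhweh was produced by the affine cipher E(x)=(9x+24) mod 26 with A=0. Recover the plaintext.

hqspbusb

The inverse of 9 mod 26 is 3, since 9·3=27≡1. Apply D(y)=3·(y−24) mod 26:
j(9): 3·(9−24)=-45≡7 → h
m(12): 3·(12−24)=-36≡16 → q
e(4): 3·(4−24)=-60≡18 → s
d(3): 3·(3−24)=-63≡15 → p
h(7): 3·(7−24)=-51≡1 → b
w(22): 3·(22−24)=-6≡20 → u
e(4): 3·(4−24)=-60≡18 → s
h(7): 3·(7−24)=-51≡1 → b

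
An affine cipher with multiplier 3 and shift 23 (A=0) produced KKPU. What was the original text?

The inverse of 3 mod 26 is 9, since 3·9=27≡1. Apply D(y)=9·(y−23) mod 26:
K(10): 9·(10−23)=-117≡13 → N
K(10): 9·(10−23)=-117≡13 → N
P(15): 9·(15−23)=-72≡6 → G
U(20): 9·(20−23)=-27≡25 → Z

NNGZ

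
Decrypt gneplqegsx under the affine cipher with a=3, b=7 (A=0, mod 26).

The inverse of 3 mod 26 is 9, since 3·9=27≡1. Apply D(y)=9·(y−7) mod 26:
g(6): 9·(6−7)=-9≡17 → r
n(13): 9·(13−7)=54≡2 → c
e(4): 9·(4−7)=-27≡25 → z
p(15): 9·(15−7)=72≡20 → u
l(11): 9·(11−7)=36≡10 → k
q(16): 9·(16−7)=81≡3 → d
e(4): 9·(4−7)=-27≡25 → z
g(6): 9·(6−7)=-9≡17 → r
s(18): 9·(18−7)=99≡21 → v
x(23): 9·(23−7)=144≡14 → o

rczukdzrvo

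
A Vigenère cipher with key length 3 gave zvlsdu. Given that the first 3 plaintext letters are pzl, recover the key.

kwa

Subtract each crib letter from the matching ciphertext letter (mod 26):
z(25)−p(15)=10 → k
v(21)−z(25)=-4≡22 → w
l(11)−l(11)=0 → a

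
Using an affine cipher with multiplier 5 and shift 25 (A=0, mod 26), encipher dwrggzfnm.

ofgdduymh

d(3): 5·3+25=40≡14 → o
w(22): 5·22+25=135≡5 → f
r(17): 5·17+25=110≡6 → g
g(6): 5·6+25=55≡3 → d
g(6): 5·6+25=55≡3 → d
z(25): 5·25+25=150≡20 → u
f(5): 5·5+25=50≡24 → y
n(13): 5·13+25=90≡12 → m
m(12): 5·12+25=85≡7 → h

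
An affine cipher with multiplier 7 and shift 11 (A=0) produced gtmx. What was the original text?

The inverse of 7 mod 26 is 15, since 7·15=105≡1. Apply D(y)=15·(y−11) mod 26:
g(6): 15·(6−11)=-75≡3 → d
t(19): 15·(19−11)=120≡16 → q
m(12): 15·(12−11)=15 → p
x(23): 15·(23−11)=180≡24 → y

dqpy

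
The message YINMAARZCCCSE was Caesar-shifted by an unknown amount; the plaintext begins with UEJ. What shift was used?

From the crib: Y(24)−U(20)=4, so the shift is 4.

4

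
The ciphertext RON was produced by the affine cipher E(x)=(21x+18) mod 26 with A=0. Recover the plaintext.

VGB

The inverse of 21 mod 26 is 5, since 21·5=105≡1. Apply D(y)=5·(y−18) mod 26:
R(17): 5·(17−18)=-5≡21 → V
O(14): 5·(14−18)=-20≡6 → G
N(13): 5·(13−18)=-25≡1 → B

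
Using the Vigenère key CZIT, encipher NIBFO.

PHJYQ

Repeat the key across the message: CZITC
N(13)+C(2): 15 → P
I(8)+Z(25): 33≡7 → H
B(1)+I(8): 9 → J
F(5)+T(19): 24 → Y
O(14)+C(2): 16 → Q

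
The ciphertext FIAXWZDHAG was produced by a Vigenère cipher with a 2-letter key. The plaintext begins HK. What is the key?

Subtract each crib letter from the matching ciphertext letter (mod 26):
F(5)−H(7)=-2≡24 → Y
I(8)−K(10)=-2≡24 → Y

YY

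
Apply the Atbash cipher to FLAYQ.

UOZBJ

F(5) → U(20)
L(11) → O(14)
A(0) → Z(25)
Y(24) → B(1)
Q(16) → J(9)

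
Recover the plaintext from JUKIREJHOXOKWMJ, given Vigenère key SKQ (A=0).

RKUQHORXYFEUECT

Repeat the key across the ciphertext: SKQSKQSKQSKQSKQ
J(9)−S(18): -9≡17 → R
U(20)−K(10): 10 → K
K(10)−Q(16): -6≡20 → U
I(8)−S(18): -10≡16 → Q
R(17)−K(10): 7 → H
E(4)−Q(16): -12≡14 → O
J(9)−S(18): -9≡17 → R
H(7)−K(10): -3≡23 → X
O(14)−Q(16): -2≡24 → Y
X(23)−S(18): 5 → F
O(14)−K(10): 4 → E
K(10)−Q(16): -6≡20 → U
W(22)−S(18): 4 → E
M(12)−K(10): 2 → C
J(9)−Q(16): -7≡19 → T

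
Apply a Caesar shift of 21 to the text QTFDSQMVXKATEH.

LOAYNLHQSFVOZC

Q(16): 16+21=37≡11 → L
T(19): 19+21=40≡14 → O
F(5): 5+21=26≡0 → A
D(3): 3+21=24 → Y
S(18): 18+21=39≡13 → N
Q(16): 16+21=37≡11 → L
M(12): 12+21=33≡7 → H
V(21): 21+21=42≡16 → Q
X(23): 23+21=44≡18 → S
K(10): 10+21=31≡5 → F
A(0): 0+21=21 → V
T(19): 19+21=40≡14 → O
E(4): 4+21=25 → Z
H(7): 7+21=28≡2 → C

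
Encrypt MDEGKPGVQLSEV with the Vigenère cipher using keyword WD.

Repeat the key across the message: WDWDWDWDWDWDW
M(12)+W(22): 34≡8 → I
D(3)+D(3): 6 → G
E(4)+W(22): 26≡0 → A
G(6)+D(3): 9 → J
K(10)+W(22): 32≡6 → G
P(15)+D(3): 18 → S
G(6)+W(22): 28≡2 → C
V(21)+D(3): 24 → Y
Q(16)+W(22): 38≡12 → M
L(11)+D(3): 14 → O
S(18)+W(22): 40≡14 → O
E(4)+D(3): 7 → H
V(21)+W(22): 43≡17 → R

IGAJGSCYMOOHR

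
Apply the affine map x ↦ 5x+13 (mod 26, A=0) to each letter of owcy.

o(14): 5·14+13=83≡5 → f
w(22): 5·22+13=123≡19 → t
c(2): 5·2+13=23 → x
y(24): 5·24+13=133≡3 → d

ftxd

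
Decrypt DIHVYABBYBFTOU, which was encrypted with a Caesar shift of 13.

D(3): 3−13=-10≡16 → Q
I(8): 8−13=-5≡21 → V
H(7): 7−13=-6≡20 → U
V(21): 21−13=8 → I
Y(24): 24−13=11 → L
A(0): 0−13=-13≡13 → N
B(1): 1−13=-12≡14 → O
B(1): 1−13=-12≡14 → O
Y(24): 24−13=11 → L
B(1): 1−13=-12≡14 → O
F(5): 5−13=-8≡18 → S
T(19): 19−13=6 → G
O(14): 14−13=1 → B
U(20): 20−13=7 → H

QVUILNOOLOSGBH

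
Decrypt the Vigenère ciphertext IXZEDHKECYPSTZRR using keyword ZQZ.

Repeat the key across the ciphertext: ZQZZQZZQZZQZZQZZ
I(8)−Z(25): -17≡9 → J
X(23)−Q(16): 7 → H
Z(25)−Z(25): 0 → A
E(4)−Z(25): -21≡5 → F
D(3)−Q(16): -13≡13 → N
H(7)−Z(25): -18≡8 → I
K(10)−Z(25): -15≡11 → L
E(4)−Q(16): -12≡14 → O
C(2)−Z(25): -23≡3 → D
Y(24)−Z(25): -1≡25 → Z
P(15)−Q(16): -1≡25 → Z
S(18)−Z(25): -7≡19 → T
T(19)−Z(25): -6≡20 → U
Z(25)−Q(16): 9 → J
R(17)−Z(25): -8≡18 → S
R(17)−Z(25): -8≡18 → S

JHAFNILODZZTUJSS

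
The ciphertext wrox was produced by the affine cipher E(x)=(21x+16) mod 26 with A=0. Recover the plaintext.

The inverse of 21 mod 26 is 5, since 21·5=105≡1. Apply D(y)=5·(y−16) mod 26:
w(22): 5·(22−16)=30≡4 → e
r(17): 5·(17−16)=5 → f
o(14): 5·(14−16)=-10≡16 → q
x(23): 5·(23−16)=35≡9 → j

efqj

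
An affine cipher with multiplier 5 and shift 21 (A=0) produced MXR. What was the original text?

The inverse of 5 mod 26 is 21, since 5·21=105≡1. Apply D(y)=21·(y−21) mod 26:
M(12): 21·(12−21)=-189≡19 → T
X(23): 21·(23−21)=42≡16 → Q
R(17): 21·(17−21)=-84≡20 → U

TQU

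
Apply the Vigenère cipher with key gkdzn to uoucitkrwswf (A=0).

ayxbvzuuvfcp

Repeat the key across the message: gkdzngkdzngk
u(20)+g(6): 26≡0 → a
o(14)+k(10): 24 → y
u(20)+d(3): 23 → x
c(2)+z(25): 27≡1 → b
i(8)+n(13): 21 → v
t(19)+g(6): 25 → z
k(10)+k(10): 20 → u
r(17)+d(3): 20 → u
w(22)+z(25): 47≡21 → v
s(18)+n(13): 31≡5 → f
w(22)+g(6): 28≡2 → c
f(5)+k(10): 15 → p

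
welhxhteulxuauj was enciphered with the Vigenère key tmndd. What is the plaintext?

Repeat the key across the ciphertext: tmnddtmnddtmndd
w(22)−t(19): 3 → d
e(4)−m(12): -8≡18 → s
l(11)−n(13): -2≡24 → y
h(7)−d(3): 4 → e
x(23)−d(3): 20 → u
h(7)−t(19): -12≡14 → o
t(19)−m(12): 7 → h
e(4)−n(13): -9≡17 → r
u(20)−d(3): 17 → r
l(11)−d(3): 8 → i
x(23)−t(19): 4 → e
u(20)−m(12): 8 → i
a(0)−n(13): -13≡13 → n
u(20)−d(3): 17 → r
j(9)−d(3): 6 → g

dsyeuohrrieinrg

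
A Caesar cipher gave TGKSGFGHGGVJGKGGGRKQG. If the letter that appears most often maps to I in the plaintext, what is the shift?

24

The most frequent ciphertext letter is G (appears 10 times).
G is position 6; I is position 8.
Shift = -2≡24.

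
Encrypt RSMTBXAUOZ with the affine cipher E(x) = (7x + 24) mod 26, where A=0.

R(17): 7·17+24=143≡13 → N
S(18): 7·18+24=150≡20 → U
M(12): 7·12+24=108≡4 → E
T(19): 7·19+24=157≡1 → B
B(1): 7·1+24=31≡5 → F
X(23): 7·23+24=185≡3 → D
A(0): 7·0+24=24 → Y
U(20): 7·20+24=164≡8 → I
O(14): 7·14+24=122≡18 → S
Z(25): 7·25+24=199≡17 → R

NUEBFDYISR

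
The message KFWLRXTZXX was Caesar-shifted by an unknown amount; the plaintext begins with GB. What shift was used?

From the crib: K(10)−G(6)=4, so the shift is 4.

4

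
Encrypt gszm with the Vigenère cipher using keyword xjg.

dbfj

Repeat the key across the message: xjgx
g(6)+x(23): 29≡3 → d
s(18)+j(9): 27≡1 → b
z(25)+g(6): 31≡5 → f
m(12)+x(23): 35≡9 → j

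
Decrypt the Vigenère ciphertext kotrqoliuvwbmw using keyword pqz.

vyucapwsvggcxg

Repeat the key across the ciphertext: pqzpqzpqzpqzpq
k(10)−p(15): -5≡21 → v
o(14)−q(16): -2≡24 → y
t(19)−z(25): -6≡20 → u
r(17)−p(15): 2 → c
q(16)−q(16): 0 → a
o(14)−z(25): -11≡15 → p
l(11)−p(15): -4≡22 → w
i(8)−q(16): -8≡18 → s
u(20)−z(25): -5≡21 → v
v(21)−p(15): 6 → g
w(22)−q(16): 6 → g
b(1)−z(25): -24≡2 → c
m(12)−p(15): -3≡23 → x
w(22)−q(16): 6 → g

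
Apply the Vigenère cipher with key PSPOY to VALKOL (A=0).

KSAYMA

Repeat the key across the message: PSPOYP
V(21)+P(15): 36≡10 → K
A(0)+S(18): 18 → S
L(11)+P(15): 26≡0 → A
K(10)+O(14): 24 → Y
O(14)+Y(24): 38≡12 → M
L(11)+P(15): 26≡0 → A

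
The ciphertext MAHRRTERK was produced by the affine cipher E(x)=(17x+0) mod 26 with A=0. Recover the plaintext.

The inverse of 17 mod 26 is 23, since 17·23=391≡1. Apply D(y)=23·(y−0) mod 26:
M(12): 23·(12−0)=276≡16 → Q
A(0): 23·(0−0)=0 → A
H(7): 23·(7−0)=161≡5 → F
R(17): 23·(17−0)=391≡1 → B
R(17): 23·(17−0)=391≡1 → B
T(19): 23·(19−0)=437≡21 → V
E(4): 23·(4−0)=92≡14 → O
R(17): 23·(17−0)=391≡1 → B
K(10): 23·(10−0)=230≡22 → W

QAFBBVOBW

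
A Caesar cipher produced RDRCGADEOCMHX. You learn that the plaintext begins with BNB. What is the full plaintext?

BNBMQKNOYMWRH

From the crib: R(17)−B(1)=16, so the shift is 16.
Subtract 16 from each ciphertext letter:
R(17): 17−16=1 → B
D(3): 3−16=-13≡13 → N
R(17): 17−16=1 → B
C(2): 2−16=-14≡12 → M
G(6): 6−16=-10≡16 → Q
A(0): 0−16=-16≡10 → K
D(3): 3−16=-13≡13 → N
E(4): 4−16=-12≡14 → O
O(14): 14−16=-2≡24 → Y
C(2): 2−16=-14≡12 → M
M(12): 12−16=-4≡22 → W
H(7): 7−16=-9≡17 → R
X(23): 23−16=7 → H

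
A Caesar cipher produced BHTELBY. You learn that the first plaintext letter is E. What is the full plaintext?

From the crib: B(1)−E(4)=-3≡23, so the shift is 23.
Subtract 23 from each ciphertext letter:
B(1): 1−23=-22≡4 → E
H(7): 7−23=-16≡10 → K
T(19): 19−23=-4≡22 → W
E(4): 4−23=-19≡7 → H
L(11): 11−23=-12≡14 → O
B(1): 1−23=-22≡4 → E
Y(24): 24−23=1 → B

EKWHOEB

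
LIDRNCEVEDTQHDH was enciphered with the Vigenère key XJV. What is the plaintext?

OZIUEHHMJGKVKUM

Repeat the key across the ciphertext: XJVXJVXJVXJVXJV
L(11)−X(23): -12≡14 → O
I(8)−J(9): -1≡25 → Z
D(3)−V(21): -18≡8 → I
R(17)−X(23): -6≡20 → U
N(13)−J(9): 4 → E
C(2)−V(21): -19≡7 → H
E(4)−X(23): -19≡7 → H
V(21)−J(9): 12 → M
E(4)−V(21): -17≡9 → J
D(3)−X(23): -20≡6 → G
T(19)−J(9): 10 → K
Q(16)−V(21): -5≡21 → V
H(7)−X(23): -16≡10 → K
D(3)−J(9): -6≡20 → U
H(7)−V(21): -14≡12 → M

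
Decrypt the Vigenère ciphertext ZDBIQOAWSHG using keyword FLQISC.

USLAYMVLCZO

Repeat the key across the ciphertext: FLQISCFLQIS
Z(25)−F(5): 20 → U
D(3)−L(11): -8≡18 → S
B(1)−Q(16): -15≡11 → L
I(8)−I(8): 0 → A
Q(16)−S(18): -2≡24 → Y
O(14)−C(2): 12 → M
A(0)−F(5): -5≡21 → V
W(22)−L(11): 11 → L
S(18)−Q(16): 2 → C
H(7)−I(8): -1≡25 → Z
G(6)−S(18): -12≡14 → O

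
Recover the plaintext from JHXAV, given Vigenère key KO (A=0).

ZTNML

Repeat the key across the ciphertext: KOKOK
J(9)−K(10): -1≡25 → Z
H(7)−O(14): -7≡19 → T
X(23)−K(10): 13 → N
A(0)−O(14): -14≡12 → M
V(21)−K(10): 11 → L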